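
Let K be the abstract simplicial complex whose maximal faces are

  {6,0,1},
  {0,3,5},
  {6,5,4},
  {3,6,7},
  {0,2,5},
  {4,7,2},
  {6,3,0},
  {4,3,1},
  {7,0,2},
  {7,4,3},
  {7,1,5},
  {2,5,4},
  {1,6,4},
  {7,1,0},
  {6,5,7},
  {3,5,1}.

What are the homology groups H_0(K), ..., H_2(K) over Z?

H_0 ≅ Z,  H_1 ≅ Z^2,  H_2 ≅ Z.

Take the total order 0 < 1 < 2 < 3 < 4 < 5 < 6 < 7 on the vertex set. Then K (dimension 2) consists of the simplices:

  0-simplices (8): [0], [1], [2], [3], [4], [5], [6], [7]
  1-simplices (24): (24 of them)
  2-simplices (16): [0,1,6], [0,1,7], [0,2,5], [0,2,7], [0,3,5], [0,3,6], [1,3,4], [1,3,5], [1,4,6], [1,5,7], [2,4,5], [2,4,7], [3,4,7], [3,6,7], [4,5,6], [5,6,7]

so the chain groups are C_0 ≅ Z^8, C_1 ≅ Z^24, C_2 ≅ Z^16.

Boundary ∂_1: C_1 → C_0 is given by ∂[p,q] = [q] − [p].
The 8×24 boundary matrix has rank 7 and Smith normal form diag(1,1,1,1,1,1,1).

∂_2: C_2 → C_1 acts by ∂[p,q,r] = [q,r] − [p,r] + [p,q]. For instance
  ∂[1,3,4] = [3,4] − [1,4] + [1,3],
  ∂[0,3,6] = [3,6] − [0,6] + [0,3].
The resulting 24×16 matrix has rank 15, and its Smith normal form has invariant factors (1,1,1,1,1,1,1,1,1,1,1,1,1,1,1).

From H_k ≅ ker(∂_k) / im(∂_{k+1}) we obtain:

  H_0: rank C_0 − rank ∂_1 = 8 − 7 = 1, and the invariant factors of ∂_1 are all 1, so H_0 ≅ Z.
  H_1: rank ker ∂_1 − rank ∂_2 = (24 − 7) − 15 = 2, and the invariant factors of ∂_2 are all 1, so H_1 ≅ Z^2.
  H_2: rank ker ∂_2 − rank ∂_3 = (16 − 15) − 0 = 1, and there is no ∂_3, so H_2 ≅ Z.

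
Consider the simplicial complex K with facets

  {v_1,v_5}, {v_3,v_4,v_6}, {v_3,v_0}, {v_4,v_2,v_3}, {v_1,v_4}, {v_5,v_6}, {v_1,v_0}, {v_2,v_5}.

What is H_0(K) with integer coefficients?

H_0 = Z.

Order the vertices as v_0 < v_1 < v_2 < v_3 < v_4 < v_5 < v_6. Listing each simplex with vertices in this order, K has dimension 2 with simplices:

  0-simplices (7): [v_0], [v_1], [v_2], [v_3], [v_4], [v_5], [v_6]
  1-simplices (11): [v_0,v_1], [v_0,v_3], [v_1,v_4], [v_1,v_5], [v_2,v_3], [v_2,v_4], [v_2,v_5], [v_3,v_4], [v_3,v_6], [v_4,v_6], [v_5,v_6]
  2-simplices (2): [v_2,v_3,v_4], [v_3,v_4,v_6]

giving chain groups C_0 ≅ Z^7, C_1 ≅ Z^11, C_2 ≅ Z^2.

Boundary ∂_1: C_1 → C_0 maps an edge to its endpoints' difference, ∂[p,q] = q − p. For instance
  ∂[v_3,v_4] = [v_4] − [v_3].
This gives a 7×11 integer matrix of rank 6; reducing to Smith normal form yields diagonal entries (1,1,1,1,1,1).

Boundary ∂_2: C_2 → C_1 sends each 2-simplex [p,q,r] to [q,r] − [p,r] + [p,q]. For instance
  ∂[v_2,v_3,v_4] = [v_3,v_4] − [v_2,v_4] + [v_2,v_3],
  ∂[v_3,v_4,v_6] = [v_4,v_6] − [v_3,v_6] + [v_3,v_4].
As a 11×2 matrix over Z this has rank 2, with invariant factors (1,1).

Now H_k = ker ∂_k / im ∂_{k+1}, so:

  H_0: rank C_0 − rank ∂_1 = 7 − 6 = 1, and the invariant factors of ∂_1 are all 1, so H_0 ≅ Z.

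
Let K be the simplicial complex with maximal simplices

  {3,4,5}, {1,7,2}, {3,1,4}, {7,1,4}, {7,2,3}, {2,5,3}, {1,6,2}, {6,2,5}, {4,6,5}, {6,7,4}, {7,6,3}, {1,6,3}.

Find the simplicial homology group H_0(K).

H_0 = Z.

Fix the vertex order 1 < 2 < 3 < 4 < 5 < 6 < 7 and write every simplex with vertices in increasing order. Then dim K = 2 and the simplices of K are:

  0-simplices (7): [1], [2], [3], [4], [5], [6], [7]
  1-simplices (18): [1,2], [1,3], [1,4], [1,6], [1,7], [2,3], [2,5], [2,6], [2,7], [3,4], [3,5], [3,6], [3,7], [4,5], [4,6], [4,7], [5,6], [6,7]
  2-simplices (12): [1,2,6], [1,2,7], [1,3,4], [1,3,6], [1,4,7], [2,3,5], [2,3,7], [2,5,6], [3,4,5], [3,6,7], [4,5,6], [4,6,7]

so the chain groups are C_0 ≅ Z^7, C_1 ≅ Z^18, C_2 ≅ Z^12.

The boundary map ∂_1: C_1 → C_0 sends each edge [p,q] (with p < q) to q − p.
The resulting 7×18 matrix has rank 6, and its Smith normal form has invariant factors (1,1,1,1,1,1).

Boundary ∂_2: C_2 → C_1 acts by ∂[p,q,r] = [q,r] − [p,r] + [p,q]. For instance
  ∂[3,4,5] = [4,5] − [3,5] + [3,4],
  ∂[4,6,7] = [6,7] − [4,7] + [4,6].
The 18×12 boundary matrix has rank 12 and Smith normal form diag(1,1,1,1,1,1,1,1,1,1,1,2).

Computing H_k = (kernel of ∂_k) / (image of ∂_{k+1}):

  H_0: rank C_0 − rank ∂_1 = 7 − 6 = 1, and the invariant factors of ∂_1 are all 1, so H_0 = Z.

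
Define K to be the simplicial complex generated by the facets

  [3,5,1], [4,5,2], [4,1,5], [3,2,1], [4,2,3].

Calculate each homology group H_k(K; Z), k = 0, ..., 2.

H_0 ≅ Z,  H_1 ≅ Z,  H_2 = 0.

Take the total order 1 < 2 < 3 < 4 < 5 on the vertex set. Then K (dimension 2) consists of the simplices:

  0-simplices (5): [1], [2], [3], [4], [5]
  1-simplices (10): [1,2], [1,3], [1,4], [1,5], [2,3], [2,4], [2,5], [3,4], [3,5], [4,5]
  2-simplices (5): [1,2,3], [1,3,5], [1,4,5], [2,3,4], [2,4,5]

giving chain groups C_0 ≅ Z^5, C_1 ≅ Z^10, C_2 ≅ Z^5.

The boundary map ∂_1: C_1 → C_0 is given by ∂[p,q] = [q] − [p]. For instance
  ∂[4,5] = [5] − [4].
As a 5×10 matrix over Z this has rank 4, with invariant factors (1,1,1,1).

∂_2: C_2 → C_1 maps a triangle to the signed sum of its edges. For instance
  ∂[2,4,5] = [4,5] − [2,5] + [2,4],
  ∂[2,3,4] = [3,4] − [2,4] + [2,3].
As a 10×5 matrix over Z this has rank 5, with invariant factors (1,1,1,1,1).

From H_k ≅ ker(∂_k) / im(∂_{k+1}) we obtain:

  H_0: rank C_0 − rank ∂_1 = 5 − 4 = 1, and the invariant factors of ∂_1 are all 1, so H_0 ≅ Z.
  H_1: rank ker ∂_1 − rank ∂_2 = (10 − 4) − 5 = 1, and the invariant factors of ∂_2 are all 1, so H_1 ≅ Z.
  H_2: rank ker ∂_2 − rank ∂_3 = (5 − 5) − 0 = 0, and there is no ∂_3, so H_2 ≅ 0.

(K is a triangulation of the Möbius band.)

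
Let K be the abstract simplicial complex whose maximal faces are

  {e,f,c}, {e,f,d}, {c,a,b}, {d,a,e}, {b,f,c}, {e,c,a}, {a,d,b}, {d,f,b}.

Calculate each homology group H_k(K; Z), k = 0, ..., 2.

We work with the vertex ordering a < b < c < d < e < f. The simplices of K, each written with vertices in increasing order, are:

  0-simplices (6): a, b, c, d, e, f
  1-simplices (12): ab, ac, ad, ae, bc, bd, bf, ce, cf, de, df, ef
  2-simplices (8): abc, abd, ace, ade, bcf, bdf, cef, def

so the chain groups are C_0 ≅ Z^6, C_1 ≅ Z^12, C_2 ≅ Z^8.

Boundary ∂_1: C_1 → C_0 sends each edge [p,q] (with p < q) to q − p. For instance
  ∂bd = d − b.
This gives a 6×12 integer matrix of rank 5; reducing to Smith normal form yields diagonal entries (1,1,1,1,1).

∂_2: C_2 → C_1 maps a triangle to the signed sum of its edges. For instance
  ∂abd = bd − ad + ab,
  ∂ade = de − ae + ad.
The 12×8 boundary matrix has rank 7 and Smith normal form diag(1,1,1,1,1,1,1).

From H_k ≅ ker(∂_k) / im(∂_{k+1}) we obtain:

  H_0: rank C_0 − rank ∂_1 = 6 − 5 = 1, and the invariant factors of ∂_1 are all 1, so H_0 ≅ Z.
  H_1: rank ker ∂_1 − rank ∂_2 = (12 − 5) − 7 = 0, and the invariant factors of ∂_2 are all 1, so H_1 ≅ 0.
  H_2: rank ker ∂_2 − rank ∂_3 = (8 − 7) − 0 = 1, and there is no ∂_3, so H_2 ≅ Z.

As a check, the Euler characteristic is 6 − 12 + 8 = 2, which agrees with 1 − 0 + 1 = 2.

H_0 = Z,  H_1 = 0,  H_2 = Z.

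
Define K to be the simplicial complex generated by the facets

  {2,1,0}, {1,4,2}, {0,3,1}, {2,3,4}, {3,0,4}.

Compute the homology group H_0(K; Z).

H_0 ≅ Z.

K has 5 vertices, 10 edges, 5 triangles.
rank ∂_0 = 0, rank ∂_1 = 4 ⇒ b_0 = 5 − 0 − 4 = 1; all invariant factors of ∂_1 are 1 so no torsion. So H_0 = Z.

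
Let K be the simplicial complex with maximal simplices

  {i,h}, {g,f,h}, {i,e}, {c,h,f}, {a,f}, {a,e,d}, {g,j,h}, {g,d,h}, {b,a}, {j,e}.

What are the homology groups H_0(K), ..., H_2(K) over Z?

K has 10 vertices, 17 edges, 5 triangles.
rank ∂_0 = 0, rank ∂_1 = 9 ⇒ b_0 = 10 − 0 − 9 = 1; all invariant factors of ∂_1 are 1 so no torsion. So H_0 = Z.
rank ∂_1 = 9, rank ∂_2 = 5 ⇒ b_1 = 17 − 9 − 5 = 3; all invariant factors of ∂_2 are 1 so no torsion. So H_1 = Z^3.
rank ∂_2 = 5, rank ∂_3 = 0 ⇒ b_2 = 5 − 5 − 0 = 0. So H_2 = 0.

H_0 ≅ Z,  H_1 ≅ Z^3,  H_2 = 0.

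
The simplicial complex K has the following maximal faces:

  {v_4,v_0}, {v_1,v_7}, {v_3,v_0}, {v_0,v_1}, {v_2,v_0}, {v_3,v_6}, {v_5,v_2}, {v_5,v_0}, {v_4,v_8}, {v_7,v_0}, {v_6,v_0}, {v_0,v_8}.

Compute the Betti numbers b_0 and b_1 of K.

Order the vertices as v_0 < v_1 < v_2 < v_3 < v_4 < v_5 < v_6 < v_7 < v_8. Listing each simplex with vertices in this order, K has dimension 1 with simplices:

  0-simplices (9): [v_0], [v_1], [v_2], [v_3], [v_4], [v_5], [v_6], [v_7], [v_8]
  1-simplices (12): [v_0,v_1], [v_0,v_2], [v_0,v_3], [v_0,v_4], [v_0,v_5], [v_0,v_6], [v_0,v_7], [v_0,v_8], [v_1,v_7], [v_2,v_5], [v_3,v_6], [v_4,v_8]

so the chain groups are C_0 ≅ Z^9, C_1 ≅ Z^12.

The boundary map ∂_1: C_1 → C_0 is given by ∂[p,q] = [q] − [p]. For instance
  ∂[v_0,v_4] = [v_4] − [v_0].
As a 9×12 matrix over Z this has rank 8, with invariant factors (1,1,1,1,1,1,1,1).

Now H_k = ker ∂_k / im ∂_{k+1}, so:

  H_0: rank C_0 − rank ∂_1 = 9 − 8 = 1, and the invariant factors of ∂_1 are all 1, so H_0 = Z.
  H_1: rank ker ∂_1 − rank ∂_2 = (12 − 8) − 0 = 4, and there is no ∂_2, so H_1 = Z^4.

(K is a triangulation of a wedge of 4 circles.)

Hence the Betti numbers are b_0 = 1, b_1 = 4.

b_0 = 1, b_1 = 4.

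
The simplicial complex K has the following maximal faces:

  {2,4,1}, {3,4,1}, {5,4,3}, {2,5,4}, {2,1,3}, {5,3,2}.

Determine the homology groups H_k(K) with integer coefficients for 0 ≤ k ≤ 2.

H_0 ≅ Z,  H_1 = 0,  H_2 ≅ Z.

Take the total order 1 < 2 < 3 < 4 < 5 on the vertex set. Then K (dimension 2) consists of the simplices:

  0-simplices (5): [1], [2], [3], [4], [5]
  1-simplices (9): [1,2], [1,3], [1,4], [2,3], [2,4], [2,5], [3,4], [3,5], [4,5]
  2-simplices (6): [1,2,3], [1,2,4], [1,3,4], [2,3,5], [2,4,5], [3,4,5]

giving chain groups C_0 ≅ Z^5, C_1 ≅ Z^9, C_2 ≅ Z^6.

The boundary map ∂_1: C_1 → C_0 maps an edge to its endpoints' difference, ∂[p,q] = q − p.
The 5×9 boundary matrix has rank 4 and Smith normal form diag(1,1,1,1).

∂_2: C_2 → C_1 sends each 2-simplex [p,q,r] to [q,r] − [p,r] + [p,q]. For instance
  ∂[2,3,5] = [3,5] − [2,5] + [2,3],
  ∂[1,2,4] = [2,4] − [1,4] + [1,2].
The resulting 9×6 matrix has rank 5, and its Smith normal form has invariant factors (1,1,1,1,1).

From H_k ≅ ker(∂_k) / im(∂_{k+1}) we obtain:

  H_0: rank C_0 − rank ∂_1 = 5 − 4 = 1, and the invariant factors of ∂_1 are all 1, so H_0 = Z.
  H_1: rank ker ∂_1 − rank ∂_2 = (9 − 4) − 5 = 0, and the invariant factors of ∂_2 are all 1, so H_1 = 0.
  H_2: rank ker ∂_2 − rank ∂_3 = (6 − 5) − 0 = 1, and there is no ∂_3, so H_2 = Z.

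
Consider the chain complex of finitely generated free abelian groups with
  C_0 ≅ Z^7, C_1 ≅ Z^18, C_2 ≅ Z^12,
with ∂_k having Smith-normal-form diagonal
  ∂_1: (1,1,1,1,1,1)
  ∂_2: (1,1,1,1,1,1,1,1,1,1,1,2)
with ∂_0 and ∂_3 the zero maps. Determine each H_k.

H_0: b_0 = 7 − 0 − 6 = 1; torsion from ∂_1 factors > 1: none. So H_0 ≅ Z.
H_1: b_1 = 18 − 6 − 12 = 0; torsion from ∂_2 factors > 1: [2]. So H_1 ≅ Z/2.
H_2: b_2 = 12 − 12 − 0 = 0; torsion from ∂_3 factors > 1: none. So H_2 ≅ 0.

H_0 ≅ Z,  H_1 ≅ Z/2,  H_2 = 0.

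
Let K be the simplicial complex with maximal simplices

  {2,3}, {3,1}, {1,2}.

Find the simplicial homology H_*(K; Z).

H_0 ≅ Z,  H_1 ≅ Z.

We work with the vertex ordering 1 < 2 < 3. The simplices of K, each written with vertices in increasing order, are:

  0-simplices (3): [1], [2], [3]
  1-simplices (3): [1,2], [1,3], [2,3]

Hence C_0 ≅ Z^3, C_1 ≅ Z^3.

The boundary map ∂_1: C_1 → C_0 maps an edge to its endpoints' difference, ∂[p,q] = q − p.
The 3×3 boundary matrix has rank 2 and Smith normal form diag(1,1).

From H_k ≅ ker(∂_k) / im(∂_{k+1}) we obtain:

  H_0: rank C_0 − rank ∂_1 = 3 − 2 = 1, and the invariant factors of ∂_1 are all 1, so H_0 = Z.
  H_1: rank ker ∂_1 − rank ∂_2 = (3 − 2) − 0 = 1, and there is no ∂_2, so H_1 = Z.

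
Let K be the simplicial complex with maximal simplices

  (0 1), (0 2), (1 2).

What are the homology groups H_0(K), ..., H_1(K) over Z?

H_0 = Z,  H_1 = Z.

Take the total order 0 < 1 < 2 on the vertex set. Then K (dimension 1) consists of the simplices:

  0-simplices (3): [0], [1], [2]
  1-simplices (3): [0,1], [0,2], [1,2]

so the chain groups are C_0 ≅ Z^3, C_1 ≅ Z^3.

∂_1: C_1 → C_0 maps an edge to its endpoints' difference, ∂[p,q] = q − p. For instance
  ∂[1,2] = [2] − [1].
As a 3×3 matrix over Z this has rank 2, with invariant factors (1,1).

From H_k ≅ ker(∂_k) / im(∂_{k+1}) we obtain:

  H_0: rank C_0 − rank ∂_1 = 3 − 2 = 1, and the invariant factors of ∂_1 are all 1, so H_0 = Z.
  H_1: rank ker ∂_1 − rank ∂_2 = (3 − 2) − 0 = 1, and there is no ∂_2, so H_1 = Z.

As a check, the Euler characteristic is 3 − 3 = 0, which agrees with 1 − 1 = 0.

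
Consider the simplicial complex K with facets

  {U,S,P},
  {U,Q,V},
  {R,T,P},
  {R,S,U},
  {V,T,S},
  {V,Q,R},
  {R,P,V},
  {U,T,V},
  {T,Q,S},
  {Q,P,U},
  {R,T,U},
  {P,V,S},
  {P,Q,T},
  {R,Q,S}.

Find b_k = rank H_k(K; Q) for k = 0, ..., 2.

K has 7 vertices, 21 edges, 14 triangles.
rank ∂_0 = 0, rank ∂_1 = 6 ⇒ b_0 = 7 − 0 − 6 = 1; all invariant factors of ∂_1 are 1 so no torsion. So H_0 ≅ Z.
rank ∂_1 = 6, rank ∂_2 = 13 ⇒ b_1 = 21 − 6 − 13 = 2; all invariant factors of ∂_2 are 1 so no torsion. So H_1 ≅ Z^2.
rank ∂_2 = 13, rank ∂_3 = 0 ⇒ b_2 = 14 − 13 − 0 = 1. So H_2 ≅ Z.

b_0 = 1, b_1 = 2, b_2 = 1.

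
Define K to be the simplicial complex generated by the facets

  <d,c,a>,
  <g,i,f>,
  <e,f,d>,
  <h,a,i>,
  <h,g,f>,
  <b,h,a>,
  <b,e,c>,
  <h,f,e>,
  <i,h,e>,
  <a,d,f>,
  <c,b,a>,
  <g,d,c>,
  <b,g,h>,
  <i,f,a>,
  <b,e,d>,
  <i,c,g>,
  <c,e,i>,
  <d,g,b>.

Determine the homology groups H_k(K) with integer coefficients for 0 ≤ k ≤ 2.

Fix the vertex order a < b < c < d < e < f < g < h < i and write every simplex with vertices in increasing order. Then dim K = 2 and the simplices of K are:

  0-simplices (9): a, b, c, d, e, f, g, h, i
  1-simplices (27): ab, ac, ad, af, ah, ai, bc, bd, be, bg, bh, cd, ce, cg, ci, de, df, dg, ef, eh, ei, fg, fh, fi, gh, gi, hi
  2-simplices (18): abc, abh, acd, adf, afi, ahi, bce, bde, bdg, bgh, cdg, cei, cgi, def, efh, ehi, fgh, fgi

so the chain groups are C_0 ≅ Z^9, C_1 ≅ Z^27, C_2 ≅ Z^18.

∂_1: C_1 → C_0 sends each edge [p,q] (with p < q) to q − p.
As a 9×27 matrix over Z this has rank 8, with invariant factors (1,1,1,1,1,1,1,1).

The boundary map ∂_2: C_2 → C_1 sends each 2-simplex [p,q,r] to [q,r] − [p,r] + [p,q]. For instance
  ∂fgi = gi − fi + fg,
  ∂acd = cd − ad + ac.
The 27×18 boundary matrix has rank 18 and Smith normal form diag(1,1,1,1,1,1,1,1,1,1,1,1,1,1,1,1,1,2).

Reading off H_k = ker ∂_k / im ∂_{k+1}:

  H_0: rank C_0 − rank ∂_1 = 9 − 8 = 1, and the invariant factors of ∂_1 are all 1, so H_0 = Z.
  H_1: rank ker ∂_1 − rank ∂_2 = (27 − 8) − 18 = 1, and ∂_2 has invariant factor 2 > 1, so H_1 = Z ⊕ Z_2.
  H_2: rank ker ∂_2 − rank ∂_3 = (18 − 18) − 0 = 0, and there is no ∂_3, so H_2 = 0.

H_0 ≅ Z,  H_1 ≅ Z ⊕ Z_2,  H_2 = 0.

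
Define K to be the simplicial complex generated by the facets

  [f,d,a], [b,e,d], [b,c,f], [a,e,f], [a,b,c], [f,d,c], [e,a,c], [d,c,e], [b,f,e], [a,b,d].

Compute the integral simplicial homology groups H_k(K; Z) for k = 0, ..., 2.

H_0 = Z,  H_1 = Z_2,  H_2 = 0.

Order the vertices as a < b < c < d < e < f. Listing each simplex with vertices in this order, K has dimension 2 with simplices:

  0-simplices (6): a, b, c, d, e, f
  1-simplices (15): ab, ac, ad, ae, af, bc, bd, be, bf, cd, ce, cf, de, df, ef
  2-simplices (10): abc, abd, ace, adf, aef, bcf, bde, bef, cde, cdf

so the chain groups are C_0 ≅ Z^6, C_1 ≅ Z^15, C_2 ≅ Z^10.

The boundary map ∂_1: C_1 → C_0 is given by ∂[p,q] = [q] − [p].
The 6×15 boundary matrix has rank 5 and Smith normal form diag(1,1,1,1,1).

∂_2: C_2 → C_1 maps a triangle to the signed sum of its edges. For instance
  ∂abc = bc − ac + ab,
  ∂bef = ef − bf + be.
The 15×10 boundary matrix has rank 10 and Smith normal form diag(1,1,1,1,1,1,1,1,1,2).

Computing H_k = (kernel of ∂_k) / (image of ∂_{k+1}):

  H_0: rank C_0 − rank ∂_1 = 6 − 5 = 1, and the invariant factors of ∂_1 are all 1, so H_0 ≅ Z.
  H_1: rank ker ∂_1 − rank ∂_2 = (15 − 5) − 10 = 0, and ∂_2 has invariant factor 2 > 1, so H_1 ≅ Z_2.
  H_2: rank ker ∂_2 − rank ∂_3 = (10 − 10) − 0 = 0, and there is no ∂_3, so H_2 ≅ 0.

As a check, the Euler characteristic is 6 − 15 + 10 = 1, which agrees with 1 − 0 + 0 = 1.
(K is a triangulation of the real projective plane RP^2.)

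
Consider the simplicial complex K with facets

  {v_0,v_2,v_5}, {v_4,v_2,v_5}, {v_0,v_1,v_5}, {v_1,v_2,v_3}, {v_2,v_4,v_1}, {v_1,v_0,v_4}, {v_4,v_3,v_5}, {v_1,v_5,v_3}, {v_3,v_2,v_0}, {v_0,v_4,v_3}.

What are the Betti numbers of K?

K has 6 vertices, 15 edges, 10 triangles.
rank ∂_0 = 0, rank ∂_1 = 5 ⇒ b_0 = 6 − 0 − 5 = 1; all invariant factors of ∂_1 are 1 so no torsion. So H_0 ≅ Z.
rank ∂_1 = 5, rank ∂_2 = 10 ⇒ b_1 = 15 − 5 − 10 = 0; ∂_2 has invariant factor(s) [2] giving torsion. So H_1 ≅ Z_2.
rank ∂_2 = 10, rank ∂_3 = 0 ⇒ b_2 = 10 − 10 − 0 = 0. So H_2 ≅ 0.

b_0 = 1, b_1 = 0, b_2 = 0.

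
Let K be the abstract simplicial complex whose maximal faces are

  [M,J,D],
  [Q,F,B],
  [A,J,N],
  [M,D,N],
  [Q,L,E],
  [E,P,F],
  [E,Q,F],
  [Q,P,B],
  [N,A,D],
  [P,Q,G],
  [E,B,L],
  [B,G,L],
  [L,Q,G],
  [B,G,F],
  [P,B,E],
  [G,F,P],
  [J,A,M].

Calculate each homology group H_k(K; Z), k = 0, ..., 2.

K has 12 vertices, 28 edges, 17 triangles.
rank ∂_0 = 0, rank ∂_1 = 10 ⇒ b_0 = 12 − 0 − 10 = 2; all invariant factors of ∂_1 are 1 so no torsion. So H_0 ≅ Z^2.
rank ∂_1 = 10, rank ∂_2 = 17 ⇒ b_1 = 28 − 10 − 17 = 1; ∂_2 has invariant factor(s) [2] giving torsion. So H_1 ≅ Z ⊕ Z/2Z.
rank ∂_2 = 17, rank ∂_3 = 0 ⇒ b_2 = 17 − 17 − 0 = 0. So H_2 ≅ 0.

H_0 ≅ Z^2,  H_1 ≅ Z ⊕ Z/2Z,  H_2 = 0.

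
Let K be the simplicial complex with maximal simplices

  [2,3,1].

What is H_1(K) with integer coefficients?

H_1 ≅ 0.

K has 3 vertices, 3 edges, 1 triangle.
rank ∂_1 = 2, rank ∂_2 = 1 ⇒ b_1 = 3 − 2 − 1 = 0; all invariant factors of ∂_2 are 1 so no torsion. So H_1 ≅ 0.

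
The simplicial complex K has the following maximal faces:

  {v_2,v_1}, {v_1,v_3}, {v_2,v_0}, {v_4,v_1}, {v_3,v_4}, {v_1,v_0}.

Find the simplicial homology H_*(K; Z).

H_0 ≅ Z,  H_1 ≅ Z^2.

K has 5 vertices, 6 edges.
rank ∂_0 = 0, rank ∂_1 = 4 ⇒ b_0 = 5 − 0 − 4 = 1; all invariant factors of ∂_1 are 1 so no torsion. So H_0 = Z.
rank ∂_1 = 4, rank ∂_2 = 0 ⇒ b_1 = 6 − 4 − 0 = 2. So H_1 = Z^2.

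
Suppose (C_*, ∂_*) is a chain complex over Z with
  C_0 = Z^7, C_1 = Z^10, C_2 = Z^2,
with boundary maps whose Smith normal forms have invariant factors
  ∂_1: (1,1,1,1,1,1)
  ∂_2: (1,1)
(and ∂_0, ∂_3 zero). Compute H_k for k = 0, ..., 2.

H_0 = Z,  H_1 = Z^2,  H_2 = 0.

H_0: b_0 = 7 − 0 − 6 = 1; torsion from ∂_1 factors > 1: none. So H_0 = Z.
H_1: b_1 = 10 − 6 − 2 = 2; torsion from ∂_2 factors > 1: none. So H_1 = Z^2.
H_2: b_2 = 2 − 2 − 0 = 0; torsion from ∂_3 factors > 1: none. So H_2 = 0.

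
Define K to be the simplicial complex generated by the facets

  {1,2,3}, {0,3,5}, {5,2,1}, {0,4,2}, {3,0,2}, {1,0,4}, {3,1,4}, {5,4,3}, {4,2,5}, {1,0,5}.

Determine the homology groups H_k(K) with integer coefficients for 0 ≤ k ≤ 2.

H_0 = Z,  H_1 = Z/2,  H_2 = 0.

Fix the vertex order 0 < 1 < 2 < 3 < 4 < 5 and write every simplex with vertices in increasing order. Then dim K = 2 and the simplices of K are:

  0-simplices (6): [0], [1], [2], [3], [4], [5]
  1-simplices (15): [0,1], [0,2], [0,3], [0,4], [0,5], [1,2], [1,3], [1,4], [1,5], [2,3], [2,4], [2,5], [3,4], [3,5], [4,5]
  2-simplices (10): [0,1,4], [0,1,5], [0,2,3], [0,2,4], [0,3,5], [1,2,3], [1,2,5], [1,3,4], [2,4,5], [3,4,5]

Hence C_0 ≅ Z^6, C_1 ≅ Z^15, C_2 ≅ Z^10.

∂_1: C_1 → C_0 is given by ∂[p,q] = [q] − [p].
As a 6×15 matrix over Z this has rank 5, with invariant factors (1,1,1,1,1).

∂_2: C_2 → C_1 sends each 2-simplex [p,q,r] to [q,r] − [p,r] + [p,q]. For instance
  ∂[1,3,4] = [3,4] − [1,4] + [1,3],
  ∂[1,2,3] = [2,3] − [1,3] + [1,2].
The resulting 15×10 matrix has rank 10, and its Smith normal form has invariant factors (1,1,1,1,1,1,1,1,1,2).

Computing H_k = (kernel of ∂_k) / (image of ∂_{k+1}):

  H_0: rank C_0 − rank ∂_1 = 6 − 5 = 1, and the invariant factors of ∂_1 are all 1, so H_0 ≅ Z.
  H_1: rank ker ∂_1 − rank ∂_2 = (15 − 5) − 10 = 0, and ∂_2 has invariant factor 2 > 1, so H_1 ≅ Z/2.
  H_2: rank ker ∂_2 − rank ∂_3 = (10 − 10) − 0 = 0, and there is no ∂_3, so H_2 ≅ 0.

(K is a triangulation of the real projective plane RP^2.)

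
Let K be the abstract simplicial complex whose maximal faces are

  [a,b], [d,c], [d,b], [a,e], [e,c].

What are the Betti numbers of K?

We work with the vertex ordering a < b < c < d < e. The simplices of K, each written with vertices in increasing order, are:

  0-simplices (5): a, b, c, d, e
  1-simplices (5): ab, ae, bd, cd, ce

giving chain groups C_0 ≅ Z^5, C_1 ≅ Z^5.

Boundary ∂_1: C_1 → C_0 is given by ∂[p,q] = [q] − [p]. For instance
  ∂bd = d − b.
The resulting 5×5 matrix has rank 4, and its Smith normal form has invariant factors (1,1,1,1).

Computing H_k = (kernel of ∂_k) / (image of ∂_{k+1}):

  H_0: rank C_0 − rank ∂_1 = 5 − 4 = 1, and the invariant factors of ∂_1 are all 1, so H_0 ≅ Z.
  H_1: rank ker ∂_1 − rank ∂_2 = (5 − 4) − 0 = 1, and there is no ∂_2, so H_1 ≅ Z.

Hence the Betti numbers are b_0 = 1, b_1 = 1.

b_0 = 1, b_1 = 1.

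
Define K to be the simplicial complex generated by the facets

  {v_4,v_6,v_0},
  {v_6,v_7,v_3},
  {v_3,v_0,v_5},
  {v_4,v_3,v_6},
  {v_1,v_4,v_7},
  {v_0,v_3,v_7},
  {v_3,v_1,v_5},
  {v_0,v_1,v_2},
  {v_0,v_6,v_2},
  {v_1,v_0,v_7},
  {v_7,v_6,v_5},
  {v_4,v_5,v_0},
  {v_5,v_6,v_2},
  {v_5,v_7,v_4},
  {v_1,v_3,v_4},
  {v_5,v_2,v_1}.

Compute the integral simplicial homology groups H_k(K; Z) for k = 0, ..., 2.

H_0 = Z,  H_1 = Z^2,  H_2 = Z.

Order the vertices as v_0 < v_1 < v_2 < v_3 < v_4 < v_5 < v_6 < v_7. Listing each simplex with vertices in this order, K has dimension 2 with simplices:

  0-simplices (8): [v_0], [v_1], [v_2], [v_3], [v_4], [v_5], [v_6], [v_7]
  1-simplices (24): (24 of them)
  2-simplices (16): (16 of them)

Hence C_0 ≅ Z^8, C_1 ≅ Z^24, C_2 ≅ Z^16.

Boundary ∂_1: C_1 → C_0 maps an edge to its endpoints' difference, ∂[p,q] = q − p.
The 8×24 boundary matrix has rank 7 and Smith normal form diag(1,1,1,1,1,1,1).

Boundary ∂_2: C_2 → C_1 acts by ∂[p,q,r] = [q,r] − [p,r] + [p,q]. For instance
  ∂[v_3,v_6,v_7] = [v_6,v_7] − [v_3,v_7] + [v_3,v_6],
  ∂[v_1,v_3,v_4] = [v_3,v_4] − [v_1,v_4] + [v_1,v_3].
This gives a 24×16 integer matrix of rank 15; reducing to Smith normal form yields diagonal entries (1,1,1,1,1,1,1,1,1,1,1,1,1,1,1).

From H_k ≅ ker(∂_k) / im(∂_{k+1}) we obtain:

  H_0: rank C_0 − rank ∂_1 = 8 − 7 = 1, and the invariant factors of ∂_1 are all 1, so H_0 ≅ Z.
  H_1: rank ker ∂_1 − rank ∂_2 = (24 − 7) − 15 = 2, and the invariant factors of ∂_2 are all 1, so H_1 ≅ Z^2.
  H_2: rank ker ∂_2 − rank ∂_3 = (16 − 15) − 0 = 1, and there is no ∂_3, so H_2 ≅ Z.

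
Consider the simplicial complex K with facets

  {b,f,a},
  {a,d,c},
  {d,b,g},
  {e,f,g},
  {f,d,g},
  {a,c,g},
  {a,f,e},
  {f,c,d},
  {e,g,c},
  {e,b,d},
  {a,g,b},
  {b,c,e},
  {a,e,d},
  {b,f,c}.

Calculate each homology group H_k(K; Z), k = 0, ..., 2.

Fix the vertex order a < b < c < d < e < f < g and write every simplex with vertices in increasing order. Then dim K = 2 and the simplices of K are:

  0-simplices (7): a, b, c, d, e, f, g
  1-simplices (21): ab, ac, ad, ae, af, ag, bc, bd, be, bf, bg, cd, ce, cf, cg, de, df, dg, ef, eg, fg
  2-simplices (14): abf, abg, acd, acg, ade, aef, bce, bcf, bde, bdg, cdf, ceg, dfg, efg

so the chain groups are C_0 ≅ Z^7, C_1 ≅ Z^21, C_2 ≅ Z^14.

Boundary ∂_1: C_1 → C_0 maps an edge to its endpoints' difference, ∂[p,q] = q − p. For instance
  ∂ce = e − c.
The 7×21 boundary matrix has rank 6 and Smith normal form diag(1,1,1,1,1,1).

Boundary ∂_2: C_2 → C_1 sends each 2-simplex [p,q,r] to [q,r] − [p,r] + [p,q]. For instance
  ∂aef = ef − af + ae,
  ∂bce = ce − be + bc.
As a 21×14 matrix over Z this has rank 13, with invariant factors (1,1,1,1,1,1,1,1,1,1,1,1,1).

Now H_k = ker ∂_k / im ∂_{k+1}, so:

  H_0: rank C_0 − rank ∂_1 = 7 − 6 = 1, and the invariant factors of ∂_1 are all 1, so H_0 = Z.
  H_1: rank ker ∂_1 − rank ∂_2 = (21 − 6) − 13 = 2, and the invariant factors of ∂_2 are all 1, so H_1 = Z^2.
  H_2: rank ker ∂_2 − rank ∂_3 = (14 − 13) − 0 = 1, and there is no ∂_3, so H_2 = Z.

H_0 ≅ Z,  H_1 ≅ Z^2,  H_2 ≅ Z.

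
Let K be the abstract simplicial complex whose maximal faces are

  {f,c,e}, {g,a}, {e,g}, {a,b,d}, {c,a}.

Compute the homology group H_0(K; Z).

H_0 = Z.

Order the vertices as a < b < c < d < e < f < g. Listing each simplex with vertices in this order, K has dimension 2 with simplices:

  0-simplices (7): a, b, c, d, e, f, g
  1-simplices (9): ab, ac, ad, ag, bd, ce, cf, ef, eg
  2-simplices (2): abd, cef

giving chain groups C_0 ≅ Z^7, C_1 ≅ Z^9, C_2 ≅ Z^2.

∂_1: C_1 → C_0 is given by ∂[p,q] = [q] − [p].
The 7×9 boundary matrix has rank 6 and Smith normal form diag(1,1,1,1,1,1).

Boundary ∂_2: C_2 → C_1 maps a triangle to the signed sum of its edges. For instance
  ∂cef = ef − cf + ce,
  ∂abd = bd − ad + ab.
The 9×2 boundary matrix has rank 2 and Smith normal form diag(1,1).

Reading off H_k = ker ∂_k / im ∂_{k+1}:

  H_0: rank C_0 − rank ∂_1 = 7 − 6 = 1, and the invariant factors of ∂_1 are all 1, so H_0 ≅ Z.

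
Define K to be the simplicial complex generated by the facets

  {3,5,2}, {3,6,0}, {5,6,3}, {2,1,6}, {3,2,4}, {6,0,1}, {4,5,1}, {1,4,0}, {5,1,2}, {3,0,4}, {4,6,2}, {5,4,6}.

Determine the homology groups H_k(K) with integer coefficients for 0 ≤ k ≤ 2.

H_0 ≅ Z,  H_1 ≅ Z_2,  H_2 = 0.

K has 7 vertices, 18 edges, 12 triangles.
rank ∂_0 = 0, rank ∂_1 = 6 ⇒ b_0 = 7 − 0 − 6 = 1; all invariant factors of ∂_1 are 1 so no torsion. So H_0 = Z.
rank ∂_1 = 6, rank ∂_2 = 12 ⇒ b_1 = 18 − 6 − 12 = 0; ∂_2 has invariant factor(s) [2] giving torsion. So H_1 = Z_2.
rank ∂_2 = 12, rank ∂_3 = 0 ⇒ b_2 = 12 − 12 − 0 = 0. So H_2 = 0.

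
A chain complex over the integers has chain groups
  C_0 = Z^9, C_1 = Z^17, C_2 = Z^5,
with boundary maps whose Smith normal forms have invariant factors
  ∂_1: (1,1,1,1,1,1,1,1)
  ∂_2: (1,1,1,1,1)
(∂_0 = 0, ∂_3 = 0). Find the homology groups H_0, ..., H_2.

H_0 ≅ Z,  H_1 ≅ Z^4,  H_2 = 0.

H_0: b_0 = 9 − 0 − 8 = 1; torsion from ∂_1 factors > 1: none. So H_0 ≅ Z.
H_1: b_1 = 17 − 8 − 5 = 4; torsion from ∂_2 factors > 1: none. So H_1 ≅ Z^4.
H_2: b_2 = 5 − 5 − 0 = 0; torsion from ∂_3 factors > 1: none. So H_2 ≅ 0.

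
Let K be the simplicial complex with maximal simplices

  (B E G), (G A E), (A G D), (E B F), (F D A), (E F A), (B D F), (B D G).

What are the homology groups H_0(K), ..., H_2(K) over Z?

Fix the vertex order A < B < D < E < F < G and write every simplex with vertices in increasing order. Then dim K = 2 and the simplices of K are:

  0-simplices (6): A, B, D, E, F, G
  1-simplices (12): AD, AE, AF, AG, BD, BE, BF, BG, DF, DG, EF, EG
  2-simplices (8): ADF, ADG, AEF, AEG, BDF, BDG, BEF, BEG

Hence C_0 ≅ Z^6, C_1 ≅ Z^12, C_2 ≅ Z^8.

The boundary map ∂_1: C_1 → C_0 sends each edge [p,q] (with p < q) to q − p. For instance
  ∂BD = D − B.
The 6×12 boundary matrix has rank 5 and Smith normal form diag(1,1,1,1,1).

∂_2: C_2 → C_1 maps a triangle to the signed sum of its edges. For instance
  ∂ADF = DF − AF + AD,
  ∂AEF = EF − AF + AE.
The resulting 12×8 matrix has rank 7, and its Smith normal form has invariant factors (1,1,1,1,1,1,1).

Now H_k = ker ∂_k / im ∂_{k+1}, so:

  H_0: rank C_0 − rank ∂_1 = 6 − 5 = 1, and the invariant factors of ∂_1 are all 1, so H_0 = Z.
  H_1: rank ker ∂_1 − rank ∂_2 = (12 − 5) − 7 = 0, and the invariant factors of ∂_2 are all 1, so H_1 = 0.
  H_2: rank ker ∂_2 − rank ∂_3 = (8 − 7) − 0 = 1, and there is no ∂_3, so H_2 = Z.

H_0 ≅ Z,  H_1 = 0,  H_2 ≅ Z.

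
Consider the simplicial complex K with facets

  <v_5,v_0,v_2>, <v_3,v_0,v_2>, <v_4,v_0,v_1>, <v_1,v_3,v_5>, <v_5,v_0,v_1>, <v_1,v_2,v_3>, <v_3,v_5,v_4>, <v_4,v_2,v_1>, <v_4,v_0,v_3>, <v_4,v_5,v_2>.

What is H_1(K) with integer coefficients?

Take the total order v_0 < v_1 < v_2 < v_3 < v_4 < v_5 on the vertex set. Then K (dimension 2) consists of the simplices:

  0-simplices (6): [v_0], [v_1], [v_2], [v_3], [v_4], [v_5]
  1-simplices (15): (15 of them)
  2-simplices (10): [v_0,v_1,v_4], [v_0,v_1,v_5], [v_0,v_2,v_3], [v_0,v_2,v_5], [v_0,v_3,v_4], [v_1,v_2,v_3], [v_1,v_2,v_4], [v_1,v_3,v_5], [v_2,v_4,v_5], [v_3,v_4,v_5]

giving chain groups C_0 ≅ Z^6, C_1 ≅ Z^15, C_2 ≅ Z^10.

The boundary map ∂_1: C_1 → C_0 sends each edge [p,q] (with p < q) to q − p. For instance
  ∂[v_1,v_3] = [v_3] − [v_1].
The resulting 6×15 matrix has rank 5, and its Smith normal form has invariant factors (1,1,1,1,1).

Boundary ∂_2: C_2 → C_1 sends each 2-simplex [p,q,r] to [q,r] − [p,r] + [p,q]. For instance
  ∂[v_0,v_1,v_5] = [v_1,v_5] − [v_0,v_5] + [v_0,v_1],
  ∂[v_2,v_4,v_5] = [v_4,v_5] − [v_2,v_5] + [v_2,v_4].
As a 15×10 matrix over Z this has rank 10, with invariant factors (1,1,1,1,1,1,1,1,1,2).

Computing H_k = (kernel of ∂_k) / (image of ∂_{k+1}):

  H_1: rank ker ∂_1 − rank ∂_2 = (15 − 5) − 10 = 0, and ∂_2 has invariant factor 2 > 1, so H_1 ≅ Z/2.

H_1 = Z/2.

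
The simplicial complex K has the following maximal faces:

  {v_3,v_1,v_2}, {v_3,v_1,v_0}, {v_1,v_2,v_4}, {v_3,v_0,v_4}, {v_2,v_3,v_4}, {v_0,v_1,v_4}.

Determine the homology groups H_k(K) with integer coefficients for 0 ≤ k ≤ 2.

H_0 ≅ Z,  H_1 = 0,  H_2 ≅ Z.

Fix the vertex order v_0 < v_1 < v_2 < v_3 < v_4 and write every simplex with vertices in increasing order. Then dim K = 2 and the simplices of K are:

  0-simplices (5): [v_0], [v_1], [v_2], [v_3], [v_4]
  1-simplices (9): [v_0,v_1], [v_0,v_3], [v_0,v_4], [v_1,v_2], [v_1,v_3], [v_1,v_4], [v_2,v_3], [v_2,v_4], [v_3,v_4]
  2-simplices (6): [v_0,v_1,v_3], [v_0,v_1,v_4], [v_0,v_3,v_4], [v_1,v_2,v_3], [v_1,v_2,v_4], [v_2,v_3,v_4]

so the chain groups are C_0 ≅ Z^5, C_1 ≅ Z^9, C_2 ≅ Z^6.

∂_1: C_1 → C_0 sends each edge [p,q] (with p < q) to q − p. For instance
  ∂[v_2,v_3] = [v_3] − [v_2].
The resulting 5×9 matrix has rank 4, and its Smith normal form has invariant factors (1,1,1,1).

Boundary ∂_2: C_2 → C_1 sends each 2-simplex [p,q,r] to [q,r] − [p,r] + [p,q]. For instance
  ∂[v_0,v_1,v_3] = [v_1,v_3] − [v_0,v_3] + [v_0,v_1],
  ∂[v_2,v_3,v_4] = [v_3,v_4] − [v_2,v_4] + [v_2,v_3].
The 9×6 boundary matrix has rank 5 and Smith normal form diag(1,1,1,1,1).

Computing H_k = (kernel of ∂_k) / (image of ∂_{k+1}):

  H_0: rank C_0 − rank ∂_1 = 5 − 4 = 1, and the invariant factors of ∂_1 are all 1, so H_0 ≅ Z.
  H_1: rank ker ∂_1 − rank ∂_2 = (9 − 4) − 5 = 0, and the invariant factors of ∂_2 are all 1, so H_1 ≅ 0.
  H_2: rank ker ∂_2 − rank ∂_3 = (6 − 5) − 0 = 1, and there is no ∂_3, so H_2 ≅ Z.

(K is a triangulation of the 2-sphere S^2.)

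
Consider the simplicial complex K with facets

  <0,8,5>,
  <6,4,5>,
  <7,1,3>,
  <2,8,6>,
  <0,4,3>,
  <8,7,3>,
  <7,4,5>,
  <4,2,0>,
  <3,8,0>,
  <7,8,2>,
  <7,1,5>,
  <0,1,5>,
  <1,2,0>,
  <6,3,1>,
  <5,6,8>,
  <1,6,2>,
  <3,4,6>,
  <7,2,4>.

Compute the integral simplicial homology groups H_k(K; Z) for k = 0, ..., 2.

H_0 = Z,  H_1 = Z^2,  H_2 = Z.

K has 9 vertices, 27 edges, 18 triangles.
rank ∂_0 = 0, rank ∂_1 = 8 ⇒ b_0 = 9 − 0 − 8 = 1; all invariant factors of ∂_1 are 1 so no torsion. So H_0 = Z.
rank ∂_1 = 8, rank ∂_2 = 17 ⇒ b_1 = 27 − 8 − 17 = 2; all invariant factors of ∂_2 are 1 so no torsion. So H_1 = Z^2.
rank ∂_2 = 17, rank ∂_3 = 0 ⇒ b_2 = 18 − 17 − 0 = 1. So H_2 = Z.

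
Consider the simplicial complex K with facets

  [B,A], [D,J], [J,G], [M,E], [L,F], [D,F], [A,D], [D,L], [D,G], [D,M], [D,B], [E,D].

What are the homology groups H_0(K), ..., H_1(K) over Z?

H_0 = Z,  H_1 = Z^4.

Fix the vertex order A < B < D < E < F < G < J < L < M and write every simplex with vertices in increasing order. Then dim K = 1 and the simplices of K are:

  0-simplices (9): A, B, D, E, F, G, J, L, M
  1-simplices (12): AB, AD, BD, DE, DF, DG, DJ, DL, DM, EM, FL, GJ

Hence C_0 ≅ Z^9, C_1 ≅ Z^12.

The boundary map ∂_1: C_1 → C_0 maps an edge to its endpoints' difference, ∂[p,q] = q − p.
The resulting 9×12 matrix has rank 8, and its Smith normal form has invariant factors (1,1,1,1,1,1,1,1).

Now H_k = ker ∂_k / im ∂_{k+1}, so:

  H_0: rank C_0 − rank ∂_1 = 9 − 8 = 1, and the invariant factors of ∂_1 are all 1, so H_0 ≅ Z.
  H_1: rank ker ∂_1 − rank ∂_2 = (12 − 8) − 0 = 4, and there is no ∂_2, so H_1 ≅ Z^4.

As a check, the Euler characteristic is 9 − 12 = -3, which agrees with 1 − 4 = -3.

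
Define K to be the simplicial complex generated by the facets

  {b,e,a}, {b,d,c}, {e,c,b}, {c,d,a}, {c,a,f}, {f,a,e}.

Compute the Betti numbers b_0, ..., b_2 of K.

b_0 = 1, b_1 = 1, b_2 = 0.

K has 6 vertices, 12 edges, 6 triangles.
rank ∂_0 = 0, rank ∂_1 = 5 ⇒ b_0 = 6 − 0 − 5 = 1; all invariant factors of ∂_1 are 1 so no torsion. So H_0 = Z.
rank ∂_1 = 5, rank ∂_2 = 6 ⇒ b_1 = 12 − 5 − 6 = 1; all invariant factors of ∂_2 are 1 so no torsion. So H_1 = Z.
rank ∂_2 = 6, rank ∂_3 = 0 ⇒ b_2 = 6 − 6 − 0 = 0. So H_2 = 0.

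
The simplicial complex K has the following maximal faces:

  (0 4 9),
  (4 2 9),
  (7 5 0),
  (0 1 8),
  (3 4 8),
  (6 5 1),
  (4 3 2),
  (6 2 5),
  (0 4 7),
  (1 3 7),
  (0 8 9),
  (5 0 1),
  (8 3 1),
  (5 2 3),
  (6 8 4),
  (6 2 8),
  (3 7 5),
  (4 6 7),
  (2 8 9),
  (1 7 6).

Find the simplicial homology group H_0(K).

We work with the vertex ordering 0 < 1 < 2 < 3 < 4 < 5 < 6 < 7 < 8 < 9. The simplices of K, each written with vertices in increasing order, are:

  0-simplices (10): [0], [1], [2], [3], [4], [5], [6], [7], [8], [9]
  1-simplices (30): (30 of them)
  2-simplices (20): (20 of them)

so the chain groups are C_0 ≅ Z^10, C_1 ≅ Z^30, C_2 ≅ Z^20.

∂_1: C_1 → C_0 is given by ∂[p,q] = [q] − [p]. For instance
  ∂[3,5] = [5] − [3].
The 10×30 boundary matrix has rank 9 and Smith normal form diag(1,1,1,1,1,1,1,1,1).

Boundary ∂_2: C_2 → C_1 maps a triangle to the signed sum of its edges. For instance
  ∂[2,3,5] = [3,5] − [2,5] + [2,3],
  ∂[2,3,4] = [3,4] − [2,4] + [2,3].
The resulting 30×20 matrix has rank 20, and its Smith normal form has invariant factors (1,1,1,1,1,1,1,1,1,1,1,1,1,1,1,1,1,1,1,2).

Reading off H_k = ker ∂_k / im ∂_{k+1}:

  H_0: rank C_0 − rank ∂_1 = 10 − 9 = 1, and the invariant factors of ∂_1 are all 1, so H_0 ≅ Z.

(K is a triangulation of the Klein bottle.)

H_0 ≅ Z.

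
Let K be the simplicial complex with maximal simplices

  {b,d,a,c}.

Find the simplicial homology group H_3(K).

We work with the vertex ordering a < b < c < d. The simplices of K, each written with vertices in increasing order, are:

  0-simplices (4): a, b, c, d
  1-simplices (6): ab, ac, ad, bc, bd, cd
  2-simplices (4): abc, abd, acd, bcd
  3-simplices (1): abcd

Hence C_0 ≅ Z^4, C_1 ≅ Z^6, C_2 ≅ Z^4, C_3 ≅ Z^1.

Boundary ∂_1: C_1 → C_0 sends each edge [p,q] (with p < q) to q − p. For instance
  ∂ad = d − a.
This gives a 4×6 integer matrix of rank 3; reducing to Smith normal form yields diagonal entries (1,1,1).

The boundary map ∂_2: C_2 → C_1 maps a triangle to the signed sum of its edges. For instance
  ∂abc = bc − ac + ab,
  ∂acd = cd − ad + ac.
This gives a 6×4 integer matrix of rank 3; reducing to Smith normal form yields diagonal entries (1,1,1).

Boundary ∂_3: C_3 → C_2 sends each 3-simplex σ to the alternating sum Σ_i (−1)^i (σ with its i-th vertex removed). For instance
  ∂abcd = bcd − acd + abd − abc.
The resulting 4×1 matrix has rank 1, and its Smith normal form has invariant factors (1).

From H_k ≅ ker(∂_k) / im(∂_{k+1}) we obtain:

  H_3: rank ker ∂_3 − rank ∂_4 = (1 − 1) − 0 = 0, and there is no ∂_4, so H_3 ≅ 0.

H_3 ≅ 0.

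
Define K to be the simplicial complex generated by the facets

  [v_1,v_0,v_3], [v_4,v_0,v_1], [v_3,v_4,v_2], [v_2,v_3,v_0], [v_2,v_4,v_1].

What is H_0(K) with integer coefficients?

We work with the vertex ordering v_0 < v_1 < v_2 < v_3 < v_4. The simplices of K, each written with vertices in increasing order, are:

  0-simplices (5): [v_0], [v_1], [v_2], [v_3], [v_4]
  1-simplices (10): [v_0,v_1], [v_0,v_2], [v_0,v_3], [v_0,v_4], [v_1,v_2], [v_1,v_3], [v_1,v_4], [v_2,v_3], [v_2,v_4], [v_3,v_4]
  2-simplices (5): [v_0,v_1,v_3], [v_0,v_1,v_4], [v_0,v_2,v_3], [v_1,v_2,v_4], [v_2,v_3,v_4]

giving chain groups C_0 ≅ Z^5, C_1 ≅ Z^10, C_2 ≅ Z^5.

The boundary map ∂_1: C_1 → C_0 maps an edge to its endpoints' difference, ∂[p,q] = q − p. For instance
  ∂[v_2,v_3] = [v_3] − [v_2].
The 5×10 boundary matrix has rank 4 and Smith normal form diag(1,1,1,1).

Boundary ∂_2: C_2 → C_1 sends each 2-simplex [p,q,r] to [q,r] − [p,r] + [p,q]. For instance
  ∂[v_0,v_1,v_4] = [v_1,v_4] − [v_0,v_4] + [v_0,v_1],
  ∂[v_0,v_1,v_3] = [v_1,v_3] − [v_0,v_3] + [v_0,v_1].
As a 10×5 matrix over Z this has rank 5, with invariant factors (1,1,1,1,1).

Now H_k = ker ∂_k / im ∂_{k+1}, so:

  H_0: rank C_0 − rank ∂_1 = 5 − 4 = 1, and the invariant factors of ∂_1 are all 1, so H_0 = Z.

H_0 = Z.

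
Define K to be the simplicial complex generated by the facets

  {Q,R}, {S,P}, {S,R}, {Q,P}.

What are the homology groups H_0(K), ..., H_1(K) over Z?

H_0 = Z,  H_1 = Z.

K has 4 vertices, 4 edges.
rank ∂_0 = 0, rank ∂_1 = 3 ⇒ b_0 = 4 − 0 − 3 = 1; all invariant factors of ∂_1 are 1 so no torsion. So H_0 = Z.
rank ∂_1 = 3, rank ∂_2 = 0 ⇒ b_1 = 4 − 3 − 0 = 1. So H_1 = Z.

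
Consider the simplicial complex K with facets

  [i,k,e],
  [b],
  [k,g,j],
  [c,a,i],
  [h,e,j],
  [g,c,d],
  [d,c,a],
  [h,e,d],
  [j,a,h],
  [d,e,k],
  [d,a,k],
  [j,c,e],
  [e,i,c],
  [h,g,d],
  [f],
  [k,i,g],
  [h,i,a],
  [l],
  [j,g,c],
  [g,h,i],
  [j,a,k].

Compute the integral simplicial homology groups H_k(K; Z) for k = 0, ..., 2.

H_0 = Z^4,  H_1 = Z^2,  H_2 = Z.

K has 12 vertices, 27 edges, 18 triangles.
rank ∂_0 = 0, rank ∂_1 = 8 ⇒ b_0 = 12 − 0 − 8 = 4; all invariant factors of ∂_1 are 1 so no torsion. So H_0 = Z^4.
rank ∂_1 = 8, rank ∂_2 = 17 ⇒ b_1 = 27 − 8 − 17 = 2; all invariant factors of ∂_2 are 1 so no torsion. So H_1 = Z^2.
rank ∂_2 = 17, rank ∂_3 = 0 ⇒ b_2 = 18 − 17 − 0 = 1. So H_2 = Z.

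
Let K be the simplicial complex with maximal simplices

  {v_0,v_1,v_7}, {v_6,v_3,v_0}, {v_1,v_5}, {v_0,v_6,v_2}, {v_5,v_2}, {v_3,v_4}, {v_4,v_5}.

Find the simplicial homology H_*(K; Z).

H_0 = Z,  H_1 = Z^2,  H_2 = 0.

Order the vertices as v_0 < v_1 < v_2 < v_3 < v_4 < v_5 < v_6 < v_7. Listing each simplex with vertices in this order, K has dimension 2 with simplices:

  0-simplices (8): [v_0], [v_1], [v_2], [v_3], [v_4], [v_5], [v_6], [v_7]
  1-simplices (12): [v_0,v_1], [v_0,v_2], [v_0,v_3], [v_0,v_6], [v_0,v_7], [v_1,v_5], [v_1,v_7], [v_2,v_5], [v_2,v_6], [v_3,v_4], [v_3,v_6], [v_4,v_5]
  2-simplices (3): [v_0,v_1,v_7], [v_0,v_2,v_6], [v_0,v_3,v_6]

giving chain groups C_0 ≅ Z^8, C_1 ≅ Z^12, C_2 ≅ Z^3.

∂_1: C_1 → C_0 sends each edge [p,q] (with p < q) to q − p.
The 8×12 boundary matrix has rank 7 and Smith normal form diag(1,1,1,1,1,1,1).

Boundary ∂_2: C_2 → C_1 acts by ∂[p,q,r] = [q,r] − [p,r] + [p,q]. For instance
  ∂[v_0,v_3,v_6] = [v_3,v_6] − [v_0,v_6] + [v_0,v_3],
  ∂[v_0,v_1,v_7] = [v_1,v_7] − [v_0,v_7] + [v_0,v_1].
This gives a 12×3 integer matrix of rank 3; reducing to Smith normal form yields diagonal entries (1,1,1).

Reading off H_k = ker ∂_k / im ∂_{k+1}:

  H_0: rank C_0 − rank ∂_1 = 8 − 7 = 1, and the invariant factors of ∂_1 are all 1, so H_0 = Z.
  H_1: rank ker ∂_1 − rank ∂_2 = (12 − 7) − 3 = 2, and the invariant factors of ∂_2 are all 1, so H_1 = Z^2.
  H_2: rank ker ∂_2 − rank ∂_3 = (3 − 3) − 0 = 0, and there is no ∂_3, so H_2 = 0.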